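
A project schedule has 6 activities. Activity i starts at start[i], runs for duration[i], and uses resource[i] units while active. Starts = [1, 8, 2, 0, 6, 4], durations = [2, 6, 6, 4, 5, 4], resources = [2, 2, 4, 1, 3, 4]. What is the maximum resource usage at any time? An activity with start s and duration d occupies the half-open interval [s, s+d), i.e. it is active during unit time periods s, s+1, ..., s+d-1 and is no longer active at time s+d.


Each activity i is active on [start_i, start_i + duration_i).
Compute total resource usage per time slot:
  t=0: active resources = [1], total = 1
  t=1: active resources = [2, 1], total = 3
  t=2: active resources = [2, 4, 1], total = 7
  t=3: active resources = [4, 1], total = 5
  t=4: active resources = [4, 4], total = 8
  t=5: active resources = [4, 4], total = 8
  t=6: active resources = [4, 3, 4], total = 11
  t=7: active resources = [4, 3, 4], total = 11
  t=8: active resources = [2, 3], total = 5
  t=9: active resources = [2, 3], total = 5
  t=10: active resources = [2, 3], total = 5
  t=11: active resources = [2], total = 2
  t=12: active resources = [2], total = 2
  t=13: active resources = [2], total = 2
Peak resource demand = 11

11


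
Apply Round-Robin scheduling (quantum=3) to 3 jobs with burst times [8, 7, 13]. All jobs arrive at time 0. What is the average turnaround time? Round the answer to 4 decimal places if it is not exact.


Time quantum = 3
Execution trace:
  J1 runs 3 units, time = 3
  J2 runs 3 units, time = 6
  J3 runs 3 units, time = 9
  J1 runs 3 units, time = 12
  J2 runs 3 units, time = 15
  J3 runs 3 units, time = 18
  J1 runs 2 units, time = 20
  J2 runs 1 units, time = 21
  J3 runs 3 units, time = 24
  J3 runs 3 units, time = 27
  J3 runs 1 units, time = 28
Finish times: [20, 21, 28]
Average turnaround = 69/3 = 23.0

23.0


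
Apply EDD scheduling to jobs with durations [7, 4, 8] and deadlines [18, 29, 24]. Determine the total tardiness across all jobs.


Sort by due date (EDD order): [(7, 18), (8, 24), (4, 29)]
Compute completion times and tardiness:
  Job 1: p=7, d=18, C=7, tardiness=max(0,7-18)=0
  Job 2: p=8, d=24, C=15, tardiness=max(0,15-24)=0
  Job 3: p=4, d=29, C=19, tardiness=max(0,19-29)=0
Total tardiness = 0

0


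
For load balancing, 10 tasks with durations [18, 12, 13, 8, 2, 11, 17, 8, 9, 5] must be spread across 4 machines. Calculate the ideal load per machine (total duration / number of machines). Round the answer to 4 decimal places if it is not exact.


Total processing time = 18 + 12 + 13 + 8 + 2 + 11 + 17 + 8 + 9 + 5 = 103
Number of machines = 4
Ideal balanced load = 103 / 4 = 25.75

25.75


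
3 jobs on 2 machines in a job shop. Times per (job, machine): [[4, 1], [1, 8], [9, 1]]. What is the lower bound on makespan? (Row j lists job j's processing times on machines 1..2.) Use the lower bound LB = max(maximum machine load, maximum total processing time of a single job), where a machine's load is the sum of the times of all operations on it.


Machine loads:
  Machine 1: 4 + 1 + 9 = 14
  Machine 2: 1 + 8 + 1 = 10
Max machine load = 14
Job totals:
  Job 1: 5
  Job 2: 9
  Job 3: 10
Max job total = 10
Lower bound = max(14, 10) = 14

14


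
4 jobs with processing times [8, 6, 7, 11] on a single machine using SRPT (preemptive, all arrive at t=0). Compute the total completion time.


Since all jobs arrive at t=0, SRPT equals SPT ordering.
SPT order: [6, 7, 8, 11]
Completion times:
  Job 1: p=6, C=6
  Job 2: p=7, C=13
  Job 3: p=8, C=21
  Job 4: p=11, C=32
Total completion time = 6 + 13 + 21 + 32 = 72

72


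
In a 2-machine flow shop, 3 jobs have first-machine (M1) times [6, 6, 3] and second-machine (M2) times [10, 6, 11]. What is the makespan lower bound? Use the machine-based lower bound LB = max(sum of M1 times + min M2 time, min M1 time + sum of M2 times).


LB1 = sum(M1 times) + min(M2 times) = 15 + 6 = 21
LB2 = min(M1 times) + sum(M2 times) = 3 + 27 = 30
Lower bound = max(LB1, LB2) = max(21, 30) = 30

30


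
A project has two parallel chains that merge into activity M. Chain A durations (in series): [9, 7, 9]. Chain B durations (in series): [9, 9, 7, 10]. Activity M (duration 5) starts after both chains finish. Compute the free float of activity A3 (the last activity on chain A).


ES(A3) = sum of predecessors on chain A = 16
EF(A3) = ES + duration = 16 + 9 = 25
Successor of A3 is M. ES(M) = max(sum(A), sum(B)) = max(25, 35) = 35
Free float = ES(successor) - EF(current) = 35 - 25 = 10

10


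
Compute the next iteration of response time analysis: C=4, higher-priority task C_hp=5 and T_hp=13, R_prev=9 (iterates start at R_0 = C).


R_next = C + ceil(R_prev / T_hp) * C_hp
ceil(9 / 13) = ceil(0.6923) = 1
Interference = 1 * 5 = 5
R_next = 4 + 5 = 9
R_next = R_prev, so the iteration has converged (response time = 9).

9


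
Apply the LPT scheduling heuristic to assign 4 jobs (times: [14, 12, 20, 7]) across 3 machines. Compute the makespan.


Sort jobs in decreasing order (LPT): [20, 14, 12, 7]
Assign each job to the least loaded machine:
  Machine 1: jobs [20], load = 20
  Machine 2: jobs [14], load = 14
  Machine 3: jobs [12, 7], load = 19
Makespan = max load = 20

20


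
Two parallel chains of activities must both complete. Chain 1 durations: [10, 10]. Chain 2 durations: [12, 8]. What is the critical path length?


Path A total = 10 + 10 = 20
Path B total = 12 + 8 = 20
Critical path = longest path = max(20, 20) = 20

20


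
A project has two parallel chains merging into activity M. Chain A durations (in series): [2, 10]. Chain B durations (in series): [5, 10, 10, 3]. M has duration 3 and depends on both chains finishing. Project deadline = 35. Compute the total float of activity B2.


Forward pass: ES(B2) = sum of predecessors on chain B = 5
EF = ES + duration = 5 + 10 = 15
Backward pass: LF(M) = deadline = 35; LS(M) = 35 - 3 = 32
LF(B2) = LS(M) - sum(successors on chain B) = 32 - 13 = 19
LS = LF - duration = 19 - 10 = 9
Total float = LS - ES = 9 - 5 = 4

4


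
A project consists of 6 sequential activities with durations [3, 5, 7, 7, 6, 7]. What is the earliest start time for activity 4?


Activity 4 starts after activities 1 through 3 complete.
Predecessor durations: [3, 5, 7]
ES = 3 + 5 + 7 = 15

15


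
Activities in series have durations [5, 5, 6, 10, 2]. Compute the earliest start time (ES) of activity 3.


Activity 3 starts after activities 1 through 2 complete.
Predecessor durations: [5, 5]
ES = 5 + 5 = 10

10


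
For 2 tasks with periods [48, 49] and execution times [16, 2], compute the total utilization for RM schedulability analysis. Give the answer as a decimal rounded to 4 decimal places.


Compute individual utilizations (exact fractions):
  Task 1: C/T = 16/48 = 1/3 (approx. 0.3333)
  Task 2: C/T = 2/49 (approx. 0.0408)
Total utilization U = 1/3 + 2/49 = 55/147
Rounded to 4 decimal places: U = 0.3741
RM (Liu & Layland) bound for 2 tasks = 0.828427; compare with U = 55/147 (approx. 0.374150)
U <= bound, so schedulable by RM sufficient condition.

0.3741


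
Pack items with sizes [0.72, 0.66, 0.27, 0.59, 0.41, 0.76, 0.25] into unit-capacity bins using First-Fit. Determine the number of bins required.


Place items sequentially using First-Fit:
  Item 0.72 -> new Bin 1
  Item 0.66 -> new Bin 2
  Item 0.27 -> Bin 1 (now 0.99)
  Item 0.59 -> new Bin 3
  Item 0.41 -> Bin 3 (now 1.0)
  Item 0.76 -> new Bin 4
  Item 0.25 -> Bin 2 (now 0.91)
Total bins used = 4

4


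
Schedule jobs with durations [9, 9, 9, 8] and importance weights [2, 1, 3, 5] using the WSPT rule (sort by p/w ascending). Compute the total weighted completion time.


Compute p/w ratios and sort ascending (WSPT): [(8, 5), (9, 3), (9, 2), (9, 1)]
Compute weighted completion times:
  Job (p=8,w=5): C=8, w*C=5*8=40
  Job (p=9,w=3): C=17, w*C=3*17=51
  Job (p=9,w=2): C=26, w*C=2*26=52
  Job (p=9,w=1): C=35, w*C=1*35=35
Total weighted completion time = 178

178


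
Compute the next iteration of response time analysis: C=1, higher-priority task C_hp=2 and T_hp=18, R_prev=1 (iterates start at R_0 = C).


R_next = C + ceil(R_prev / T_hp) * C_hp
ceil(1 / 18) = ceil(0.0556) = 1
Interference = 1 * 2 = 2
R_next = 1 + 2 = 3

3


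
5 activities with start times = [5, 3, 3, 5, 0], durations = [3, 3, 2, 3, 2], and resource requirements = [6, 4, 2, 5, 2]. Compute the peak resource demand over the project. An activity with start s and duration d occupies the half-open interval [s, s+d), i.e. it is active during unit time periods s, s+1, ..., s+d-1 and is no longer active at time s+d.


Each activity i is active on [start_i, start_i + duration_i).
Compute total resource usage per time slot:
  t=0: active resources = [2], total = 2
  t=1: active resources = [2], total = 2
  t=2: active resources = [], total = 0
  t=3: active resources = [4, 2], total = 6
  t=4: active resources = [4, 2], total = 6
  t=5: active resources = [6, 4, 5], total = 15
  t=6: active resources = [6, 5], total = 11
  t=7: active resources = [6, 5], total = 11
Peak resource demand = 15

15


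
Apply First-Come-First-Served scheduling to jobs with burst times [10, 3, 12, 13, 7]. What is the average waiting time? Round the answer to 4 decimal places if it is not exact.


FCFS order (as given): [10, 3, 12, 13, 7]
Waiting times:
  Job 1: wait = 0
  Job 2: wait = 10
  Job 3: wait = 13
  Job 4: wait = 25
  Job 5: wait = 38
Sum of waiting times = 86
Average waiting time = 86/5 = 17.2

17.2


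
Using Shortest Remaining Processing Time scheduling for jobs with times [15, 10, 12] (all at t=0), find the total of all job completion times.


Since all jobs arrive at t=0, SRPT equals SPT ordering.
SPT order: [10, 12, 15]
Completion times:
  Job 1: p=10, C=10
  Job 2: p=12, C=22
  Job 3: p=15, C=37
Total completion time = 10 + 22 + 37 = 69

69


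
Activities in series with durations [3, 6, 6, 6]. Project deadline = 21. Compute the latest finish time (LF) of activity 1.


LF(activity 1) = deadline - sum of successor durations
Successors: activities 2 through 4 with durations [6, 6, 6]
Sum of successor durations = 18
LF = 21 - 18 = 3

3


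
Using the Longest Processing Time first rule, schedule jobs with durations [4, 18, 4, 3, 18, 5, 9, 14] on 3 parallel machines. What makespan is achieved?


Sort jobs in decreasing order (LPT): [18, 18, 14, 9, 5, 4, 4, 3]
Assign each job to the least loaded machine:
  Machine 1: jobs [18, 5, 3], load = 26
  Machine 2: jobs [18, 4, 4], load = 26
  Machine 3: jobs [14, 9], load = 23
Makespan = max load = 26

26


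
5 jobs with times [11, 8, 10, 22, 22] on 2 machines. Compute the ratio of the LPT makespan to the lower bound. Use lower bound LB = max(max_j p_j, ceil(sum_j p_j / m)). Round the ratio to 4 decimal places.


LPT order: [22, 22, 11, 10, 8]
Machine loads after assignment: [33, 40]
LPT makespan = 40
Lower bound = max(max_job, ceil(total/2)) = max(22, 37) = 37
Ratio = 40 / 37 = 1.0811

1.0811


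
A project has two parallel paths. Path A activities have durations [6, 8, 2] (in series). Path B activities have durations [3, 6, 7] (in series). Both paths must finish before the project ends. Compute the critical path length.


Path A total = 6 + 8 + 2 = 16
Path B total = 3 + 6 + 7 = 16
Critical path = longest path = max(16, 16) = 16

16


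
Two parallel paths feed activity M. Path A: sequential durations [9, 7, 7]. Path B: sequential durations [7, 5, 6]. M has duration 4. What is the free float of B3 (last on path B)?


ES(B3) = sum of predecessors on chain B = 12
EF(B3) = ES + duration = 12 + 6 = 18
Successor of B3 is M. ES(M) = max(sum(A), sum(B)) = max(23, 18) = 23
Free float = ES(successor) - EF(current) = 23 - 18 = 5

5


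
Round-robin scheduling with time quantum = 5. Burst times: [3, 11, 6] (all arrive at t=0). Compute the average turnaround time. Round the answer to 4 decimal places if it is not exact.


Time quantum = 5
Execution trace:
  J1 runs 3 units, time = 3
  J2 runs 5 units, time = 8
  J3 runs 5 units, time = 13
  J2 runs 5 units, time = 18
  J3 runs 1 units, time = 19
  J2 runs 1 units, time = 20
Finish times: [3, 20, 19]
Average turnaround = 42/3 = 14.0

14.0


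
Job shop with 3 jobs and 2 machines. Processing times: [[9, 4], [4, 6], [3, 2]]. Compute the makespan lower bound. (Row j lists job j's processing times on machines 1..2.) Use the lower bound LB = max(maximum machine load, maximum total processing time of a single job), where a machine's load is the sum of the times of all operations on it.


Machine loads:
  Machine 1: 9 + 4 + 3 = 16
  Machine 2: 4 + 6 + 2 = 12
Max machine load = 16
Job totals:
  Job 1: 13
  Job 2: 10
  Job 3: 5
Max job total = 13
Lower bound = max(16, 13) = 16

16


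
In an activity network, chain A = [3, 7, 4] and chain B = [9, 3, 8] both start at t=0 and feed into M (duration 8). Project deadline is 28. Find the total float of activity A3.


Forward pass: ES(A3) = sum of predecessors on chain A = 10
EF = ES + duration = 10 + 4 = 14
Backward pass: LF(M) = deadline = 28; LS(M) = 28 - 8 = 20
LF(A3) = LS(M) - sum(successors on chain A) = 20 - 0 = 20
LS = LF - duration = 20 - 4 = 16
Total float = LS - ES = 16 - 10 = 6

6


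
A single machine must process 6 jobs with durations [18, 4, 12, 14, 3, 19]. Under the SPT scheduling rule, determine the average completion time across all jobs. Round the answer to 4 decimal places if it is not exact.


Sort jobs by processing time (SPT order): [3, 4, 12, 14, 18, 19]
Compute completion times sequentially:
  Job 1: processing = 3, completes at 3
  Job 2: processing = 4, completes at 7
  Job 3: processing = 12, completes at 19
  Job 4: processing = 14, completes at 33
  Job 5: processing = 18, completes at 51
  Job 6: processing = 19, completes at 70
Sum of completion times = 183
Average completion time = 183/6 = 30.5

30.5


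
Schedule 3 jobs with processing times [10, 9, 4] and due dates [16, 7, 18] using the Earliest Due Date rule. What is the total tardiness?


Sort by due date (EDD order): [(9, 7), (10, 16), (4, 18)]
Compute completion times and tardiness:
  Job 1: p=9, d=7, C=9, tardiness=max(0,9-7)=2
  Job 2: p=10, d=16, C=19, tardiness=max(0,19-16)=3
  Job 3: p=4, d=18, C=23, tardiness=max(0,23-18)=5
Total tardiness = 10

10


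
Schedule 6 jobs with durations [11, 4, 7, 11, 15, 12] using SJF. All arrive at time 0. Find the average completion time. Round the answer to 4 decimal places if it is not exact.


SJF order (ascending): [4, 7, 11, 11, 12, 15]
Completion times:
  Job 1: burst=4, C=4
  Job 2: burst=7, C=11
  Job 3: burst=11, C=22
  Job 4: burst=11, C=33
  Job 5: burst=12, C=45
  Job 6: burst=15, C=60
Average completion = 175/6 = 29.1667

29.1667


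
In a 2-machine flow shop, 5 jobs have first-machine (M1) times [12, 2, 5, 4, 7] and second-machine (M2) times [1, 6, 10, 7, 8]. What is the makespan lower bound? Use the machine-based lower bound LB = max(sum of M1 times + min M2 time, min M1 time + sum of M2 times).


LB1 = sum(M1 times) + min(M2 times) = 30 + 1 = 31
LB2 = min(M1 times) + sum(M2 times) = 2 + 32 = 34
Lower bound = max(LB1, LB2) = max(31, 34) = 34

34


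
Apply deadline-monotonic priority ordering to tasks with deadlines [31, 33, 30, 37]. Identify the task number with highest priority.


Sort tasks by relative deadline (ascending):
  Task 3: deadline = 30
  Task 1: deadline = 31
  Task 2: deadline = 33
  Task 4: deadline = 37
Priority order (highest first): [3, 1, 2, 4]
Highest priority task = 3

3


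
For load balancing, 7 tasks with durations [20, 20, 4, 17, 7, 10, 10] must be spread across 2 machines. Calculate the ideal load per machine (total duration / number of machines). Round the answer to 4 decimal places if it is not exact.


Total processing time = 20 + 20 + 4 + 17 + 7 + 10 + 10 = 88
Number of machines = 2
Ideal balanced load = 88 / 2 = 44.0

44.0


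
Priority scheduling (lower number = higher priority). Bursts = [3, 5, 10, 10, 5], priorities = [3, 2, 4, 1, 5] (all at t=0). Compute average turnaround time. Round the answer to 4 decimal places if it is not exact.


Sort by priority (ascending = highest first):
Order: [(1, 10), (2, 5), (3, 3), (4, 10), (5, 5)]
Completion times:
  Priority 1, burst=10, C=10
  Priority 2, burst=5, C=15
  Priority 3, burst=3, C=18
  Priority 4, burst=10, C=28
  Priority 5, burst=5, C=33
Average turnaround = 104/5 = 20.8

20.8


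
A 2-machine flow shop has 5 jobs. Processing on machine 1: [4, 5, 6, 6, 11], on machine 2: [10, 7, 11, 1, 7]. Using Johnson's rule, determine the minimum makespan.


Apply Johnson's rule:
  Group 1 (a <= b): [(1, 4, 10), (2, 5, 7), (3, 6, 11)]
  Group 2 (a > b): [(5, 11, 7), (4, 6, 1)]
Optimal job order: [1, 2, 3, 5, 4]
Schedule:
  Job 1: M1 done at 4, M2 done at 14
  Job 2: M1 done at 9, M2 done at 21
  Job 3: M1 done at 15, M2 done at 32
  Job 5: M1 done at 26, M2 done at 39
  Job 4: M1 done at 32, M2 done at 40
Makespan = 40

40


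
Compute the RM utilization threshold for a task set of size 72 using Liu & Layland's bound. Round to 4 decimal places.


Compute 2^(1/72) = 1.0096735332
Subtract 1: 1.0096735332 - 1 = 0.0096735332
Multiply by n: 72 * 0.0096735332 = 0.6964943904
Round to 4 dp: 0.6965

0.6965


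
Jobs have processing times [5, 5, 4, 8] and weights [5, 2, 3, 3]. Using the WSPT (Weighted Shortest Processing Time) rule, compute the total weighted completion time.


Compute p/w ratios and sort ascending (WSPT): [(5, 5), (4, 3), (5, 2), (8, 3)]
Compute weighted completion times:
  Job (p=5,w=5): C=5, w*C=5*5=25
  Job (p=4,w=3): C=9, w*C=3*9=27
  Job (p=5,w=2): C=14, w*C=2*14=28
  Job (p=8,w=3): C=22, w*C=3*22=66
Total weighted completion time = 146

146


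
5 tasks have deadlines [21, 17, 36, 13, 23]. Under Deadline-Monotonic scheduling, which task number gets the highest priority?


Sort tasks by relative deadline (ascending):
  Task 4: deadline = 13
  Task 2: deadline = 17
  Task 1: deadline = 21
  Task 5: deadline = 23
  Task 3: deadline = 36
Priority order (highest first): [4, 2, 1, 5, 3]
Highest priority task = 4

4


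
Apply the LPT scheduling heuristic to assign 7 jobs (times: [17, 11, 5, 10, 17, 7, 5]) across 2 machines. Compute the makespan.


Sort jobs in decreasing order (LPT): [17, 17, 11, 10, 7, 5, 5]
Assign each job to the least loaded machine:
  Machine 1: jobs [17, 11, 5, 5], load = 38
  Machine 2: jobs [17, 10, 7], load = 34
Makespan = max load = 38

38


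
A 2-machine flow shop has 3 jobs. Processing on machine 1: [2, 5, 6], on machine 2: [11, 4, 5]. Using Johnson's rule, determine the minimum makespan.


Apply Johnson's rule:
  Group 1 (a <= b): [(1, 2, 11)]
  Group 2 (a > b): [(3, 6, 5), (2, 5, 4)]
Optimal job order: [1, 3, 2]
Schedule:
  Job 1: M1 done at 2, M2 done at 13
  Job 3: M1 done at 8, M2 done at 18
  Job 2: M1 done at 13, M2 done at 22
Makespan = 22

22


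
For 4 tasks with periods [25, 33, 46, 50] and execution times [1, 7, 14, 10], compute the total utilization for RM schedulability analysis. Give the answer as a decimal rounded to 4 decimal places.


Compute individual utilizations (exact fractions):
  Task 1: C/T = 1/25 (approx. 0.04)
  Task 2: C/T = 7/33 (approx. 0.2121)
  Task 3: C/T = 14/46 = 7/23 (approx. 0.3043)
  Task 4: C/T = 10/50 = 1/5 (approx. 0.2)
Total utilization U = 1/25 + 7/33 + 7/23 + 1/5 = 14354/18975
Rounded to 4 decimal places: U = 0.7565
RM (Liu & Layland) bound for 4 tasks = 0.756828; compare with U = 14354/18975 (approx. 0.756469)
U <= bound, so schedulable by RM sufficient condition.

0.7565


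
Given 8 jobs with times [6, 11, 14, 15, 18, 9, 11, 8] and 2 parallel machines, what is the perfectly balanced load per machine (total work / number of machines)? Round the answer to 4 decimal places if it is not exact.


Total processing time = 6 + 11 + 14 + 15 + 18 + 9 + 11 + 8 = 92
Number of machines = 2
Ideal balanced load = 92 / 2 = 46.0

46.0


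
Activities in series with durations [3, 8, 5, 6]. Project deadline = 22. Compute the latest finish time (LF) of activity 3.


LF(activity 3) = deadline - sum of successor durations
Successors: activities 4 through 4 with durations [6]
Sum of successor durations = 6
LF = 22 - 6 = 16

16


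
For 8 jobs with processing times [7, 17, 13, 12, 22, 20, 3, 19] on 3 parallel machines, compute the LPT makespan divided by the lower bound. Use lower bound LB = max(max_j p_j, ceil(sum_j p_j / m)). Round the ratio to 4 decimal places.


LPT order: [22, 20, 19, 17, 13, 12, 7, 3]
Machine loads after assignment: [37, 40, 36]
LPT makespan = 40
Lower bound = max(max_job, ceil(total/3)) = max(22, 38) = 38
Ratio = 40 / 38 = 1.0526

1.0526


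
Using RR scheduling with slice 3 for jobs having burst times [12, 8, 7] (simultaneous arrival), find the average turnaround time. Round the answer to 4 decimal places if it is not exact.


Time quantum = 3
Execution trace:
  J1 runs 3 units, time = 3
  J2 runs 3 units, time = 6
  J3 runs 3 units, time = 9
  J1 runs 3 units, time = 12
  J2 runs 3 units, time = 15
  J3 runs 3 units, time = 18
  J1 runs 3 units, time = 21
  J2 runs 2 units, time = 23
  J3 runs 1 units, time = 24
  J1 runs 3 units, time = 27
Finish times: [27, 23, 24]
Average turnaround = 74/3 = 24.6667

24.6667


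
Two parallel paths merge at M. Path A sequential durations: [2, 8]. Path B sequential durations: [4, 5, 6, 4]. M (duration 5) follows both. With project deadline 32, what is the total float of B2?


Forward pass: ES(B2) = sum of predecessors on chain B = 4
EF = ES + duration = 4 + 5 = 9
Backward pass: LF(M) = deadline = 32; LS(M) = 32 - 5 = 27
LF(B2) = LS(M) - sum(successors on chain B) = 27 - 10 = 17
LS = LF - duration = 17 - 5 = 12
Total float = LS - ES = 12 - 4 = 8

8


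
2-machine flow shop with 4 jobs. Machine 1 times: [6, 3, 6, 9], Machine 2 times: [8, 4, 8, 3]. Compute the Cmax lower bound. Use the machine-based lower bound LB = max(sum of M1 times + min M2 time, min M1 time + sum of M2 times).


LB1 = sum(M1 times) + min(M2 times) = 24 + 3 = 27
LB2 = min(M1 times) + sum(M2 times) = 3 + 23 = 26
Lower bound = max(LB1, LB2) = max(27, 26) = 27

27


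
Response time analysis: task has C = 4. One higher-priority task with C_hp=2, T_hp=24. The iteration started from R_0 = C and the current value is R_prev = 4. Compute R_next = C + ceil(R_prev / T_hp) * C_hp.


R_next = C + ceil(R_prev / T_hp) * C_hp
ceil(4 / 24) = ceil(0.1667) = 1
Interference = 1 * 2 = 2
R_next = 4 + 2 = 6

6


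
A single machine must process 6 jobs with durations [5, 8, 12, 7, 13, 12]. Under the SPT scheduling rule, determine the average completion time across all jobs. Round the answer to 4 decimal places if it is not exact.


Sort jobs by processing time (SPT order): [5, 7, 8, 12, 12, 13]
Compute completion times sequentially:
  Job 1: processing = 5, completes at 5
  Job 2: processing = 7, completes at 12
  Job 3: processing = 8, completes at 20
  Job 4: processing = 12, completes at 32
  Job 5: processing = 12, completes at 44
  Job 6: processing = 13, completes at 57
Sum of completion times = 170
Average completion time = 170/6 = 28.3333

28.3333


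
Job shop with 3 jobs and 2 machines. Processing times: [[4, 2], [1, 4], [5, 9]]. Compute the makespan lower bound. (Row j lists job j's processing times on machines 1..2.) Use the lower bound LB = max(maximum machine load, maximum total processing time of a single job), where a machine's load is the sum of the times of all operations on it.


Machine loads:
  Machine 1: 4 + 1 + 5 = 10
  Machine 2: 2 + 4 + 9 = 15
Max machine load = 15
Job totals:
  Job 1: 6
  Job 2: 5
  Job 3: 14
Max job total = 14
Lower bound = max(15, 14) = 15

15


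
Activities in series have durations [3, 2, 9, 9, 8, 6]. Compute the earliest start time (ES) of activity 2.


Activity 2 starts after activities 1 through 1 complete.
Predecessor durations: [3]
ES = 3 = 3

3


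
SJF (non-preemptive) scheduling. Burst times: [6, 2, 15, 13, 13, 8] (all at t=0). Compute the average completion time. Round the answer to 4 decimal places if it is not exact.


SJF order (ascending): [2, 6, 8, 13, 13, 15]
Completion times:
  Job 1: burst=2, C=2
  Job 2: burst=6, C=8
  Job 3: burst=8, C=16
  Job 4: burst=13, C=29
  Job 5: burst=13, C=42
  Job 6: burst=15, C=57
Average completion = 154/6 = 25.6667

25.6667


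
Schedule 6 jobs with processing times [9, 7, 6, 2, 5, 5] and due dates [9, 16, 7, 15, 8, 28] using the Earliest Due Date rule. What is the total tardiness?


Sort by due date (EDD order): [(6, 7), (5, 8), (9, 9), (2, 15), (7, 16), (5, 28)]
Compute completion times and tardiness:
  Job 1: p=6, d=7, C=6, tardiness=max(0,6-7)=0
  Job 2: p=5, d=8, C=11, tardiness=max(0,11-8)=3
  Job 3: p=9, d=9, C=20, tardiness=max(0,20-9)=11
  Job 4: p=2, d=15, C=22, tardiness=max(0,22-15)=7
  Job 5: p=7, d=16, C=29, tardiness=max(0,29-16)=13
  Job 6: p=5, d=28, C=34, tardiness=max(0,34-28)=6
Total tardiness = 40

40


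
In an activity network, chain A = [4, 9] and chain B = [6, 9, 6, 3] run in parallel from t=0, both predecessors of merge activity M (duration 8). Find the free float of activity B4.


ES(B4) = sum of predecessors on chain B = 21
EF(B4) = ES + duration = 21 + 3 = 24
Successor of B4 is M. ES(M) = max(sum(A), sum(B)) = max(13, 24) = 24
Free float = ES(successor) - EF(current) = 24 - 24 = 0

0


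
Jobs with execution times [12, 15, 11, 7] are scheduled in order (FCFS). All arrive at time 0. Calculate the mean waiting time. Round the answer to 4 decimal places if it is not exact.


FCFS order (as given): [12, 15, 11, 7]
Waiting times:
  Job 1: wait = 0
  Job 2: wait = 12
  Job 3: wait = 27
  Job 4: wait = 38
Sum of waiting times = 77
Average waiting time = 77/4 = 19.25

19.25


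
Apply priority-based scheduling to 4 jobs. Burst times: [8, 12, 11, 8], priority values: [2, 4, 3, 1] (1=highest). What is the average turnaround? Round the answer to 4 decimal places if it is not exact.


Sort by priority (ascending = highest first):
Order: [(1, 8), (2, 8), (3, 11), (4, 12)]
Completion times:
  Priority 1, burst=8, C=8
  Priority 2, burst=8, C=16
  Priority 3, burst=11, C=27
  Priority 4, burst=12, C=39
Average turnaround = 90/4 = 22.5

22.5


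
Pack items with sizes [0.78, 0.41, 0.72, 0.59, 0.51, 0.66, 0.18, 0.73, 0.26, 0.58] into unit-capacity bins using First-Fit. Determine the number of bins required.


Place items sequentially using First-Fit:
  Item 0.78 -> new Bin 1
  Item 0.41 -> new Bin 2
  Item 0.72 -> new Bin 3
  Item 0.59 -> Bin 2 (now 1.0)
  Item 0.51 -> new Bin 4
  Item 0.66 -> new Bin 5
  Item 0.18 -> Bin 1 (now 0.96)
  Item 0.73 -> new Bin 6
  Item 0.26 -> Bin 3 (now 0.98)
  Item 0.58 -> new Bin 7
Total bins used = 7

7


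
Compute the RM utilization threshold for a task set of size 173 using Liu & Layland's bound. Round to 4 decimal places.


Compute 2^(1/173) = 1.0040146684
Subtract 1: 1.0040146684 - 1 = 0.0040146684
Multiply by n: 173 * 0.0040146684 = 0.6945376332
Round to 4 dp: 0.6945

0.6945


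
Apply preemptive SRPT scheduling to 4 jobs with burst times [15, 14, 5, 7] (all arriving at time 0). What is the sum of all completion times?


Since all jobs arrive at t=0, SRPT equals SPT ordering.
SPT order: [5, 7, 14, 15]
Completion times:
  Job 1: p=5, C=5
  Job 2: p=7, C=12
  Job 3: p=14, C=26
  Job 4: p=15, C=41
Total completion time = 5 + 12 + 26 + 41 = 84

84


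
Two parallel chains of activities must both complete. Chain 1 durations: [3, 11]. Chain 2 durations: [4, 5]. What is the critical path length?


Path A total = 3 + 11 = 14
Path B total = 4 + 5 = 9
Critical path = longest path = max(14, 9) = 14

14


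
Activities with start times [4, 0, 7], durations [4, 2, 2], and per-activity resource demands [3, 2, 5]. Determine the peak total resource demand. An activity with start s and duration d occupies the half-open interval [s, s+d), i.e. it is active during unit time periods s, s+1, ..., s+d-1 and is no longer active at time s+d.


Each activity i is active on [start_i, start_i + duration_i).
Compute total resource usage per time slot:
  t=0: active resources = [2], total = 2
  t=1: active resources = [2], total = 2
  t=2: active resources = [], total = 0
  t=3: active resources = [], total = 0
  t=4: active resources = [3], total = 3
  t=5: active resources = [3], total = 3
  t=6: active resources = [3], total = 3
  t=7: active resources = [3, 5], total = 8
  t=8: active resources = [5], total = 5
Peak resource demand = 8

8


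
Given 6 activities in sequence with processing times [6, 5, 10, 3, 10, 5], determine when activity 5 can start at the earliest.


Activity 5 starts after activities 1 through 4 complete.
Predecessor durations: [6, 5, 10, 3]
ES = 6 + 5 + 10 + 3 = 24

24


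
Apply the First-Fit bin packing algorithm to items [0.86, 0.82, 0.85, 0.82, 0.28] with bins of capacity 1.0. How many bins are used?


Place items sequentially using First-Fit:
  Item 0.86 -> new Bin 1
  Item 0.82 -> new Bin 2
  Item 0.85 -> new Bin 3
  Item 0.82 -> new Bin 4
  Item 0.28 -> new Bin 5
Total bins used = 5

5


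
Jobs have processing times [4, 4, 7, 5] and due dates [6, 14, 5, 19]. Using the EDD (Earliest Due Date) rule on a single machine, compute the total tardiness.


Sort by due date (EDD order): [(7, 5), (4, 6), (4, 14), (5, 19)]
Compute completion times and tardiness:
  Job 1: p=7, d=5, C=7, tardiness=max(0,7-5)=2
  Job 2: p=4, d=6, C=11, tardiness=max(0,11-6)=5
  Job 3: p=4, d=14, C=15, tardiness=max(0,15-14)=1
  Job 4: p=5, d=19, C=20, tardiness=max(0,20-19)=1
Total tardiness = 9

9


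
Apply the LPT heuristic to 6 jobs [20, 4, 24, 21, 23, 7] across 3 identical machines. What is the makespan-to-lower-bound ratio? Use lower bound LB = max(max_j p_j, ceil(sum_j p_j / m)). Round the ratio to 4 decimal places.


LPT order: [24, 23, 21, 20, 7, 4]
Machine loads after assignment: [28, 30, 41]
LPT makespan = 41
Lower bound = max(max_job, ceil(total/3)) = max(24, 33) = 33
Ratio = 41 / 33 = 1.2424

1.2424


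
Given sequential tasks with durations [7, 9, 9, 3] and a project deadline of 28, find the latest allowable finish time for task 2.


LF(activity 2) = deadline - sum of successor durations
Successors: activities 3 through 4 with durations [9, 3]
Sum of successor durations = 12
LF = 28 - 12 = 16

16


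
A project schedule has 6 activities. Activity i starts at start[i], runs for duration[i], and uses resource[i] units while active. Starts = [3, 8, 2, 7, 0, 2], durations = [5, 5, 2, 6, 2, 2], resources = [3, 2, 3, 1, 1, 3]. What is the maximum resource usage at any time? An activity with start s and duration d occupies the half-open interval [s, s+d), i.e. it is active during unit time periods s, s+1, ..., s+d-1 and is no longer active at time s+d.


Each activity i is active on [start_i, start_i + duration_i).
Compute total resource usage per time slot:
  t=0: active resources = [1], total = 1
  t=1: active resources = [1], total = 1
  t=2: active resources = [3, 3], total = 6
  t=3: active resources = [3, 3, 3], total = 9
  t=4: active resources = [3], total = 3
  t=5: active resources = [3], total = 3
  t=6: active resources = [3], total = 3
  t=7: active resources = [3, 1], total = 4
  t=8: active resources = [2, 1], total = 3
  t=9: active resources = [2, 1], total = 3
  t=10: active resources = [2, 1], total = 3
  t=11: active resources = [2, 1], total = 3
  t=12: active resources = [2, 1], total = 3
Peak resource demand = 9

9


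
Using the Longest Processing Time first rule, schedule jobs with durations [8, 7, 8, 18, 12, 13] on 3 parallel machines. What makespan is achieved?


Sort jobs in decreasing order (LPT): [18, 13, 12, 8, 8, 7]
Assign each job to the least loaded machine:
  Machine 1: jobs [18, 7], load = 25
  Machine 2: jobs [13, 8], load = 21
  Machine 3: jobs [12, 8], load = 20
Makespan = max load = 25

25


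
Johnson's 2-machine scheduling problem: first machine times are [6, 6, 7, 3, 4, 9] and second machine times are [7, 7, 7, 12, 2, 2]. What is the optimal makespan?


Apply Johnson's rule:
  Group 1 (a <= b): [(4, 3, 12), (1, 6, 7), (2, 6, 7), (3, 7, 7)]
  Group 2 (a > b): [(5, 4, 2), (6, 9, 2)]
Optimal job order: [4, 1, 2, 3, 5, 6]
Schedule:
  Job 4: M1 done at 3, M2 done at 15
  Job 1: M1 done at 9, M2 done at 22
  Job 2: M1 done at 15, M2 done at 29
  Job 3: M1 done at 22, M2 done at 36
  Job 5: M1 done at 26, M2 done at 38
  Job 6: M1 done at 35, M2 done at 40
Makespan = 40

40


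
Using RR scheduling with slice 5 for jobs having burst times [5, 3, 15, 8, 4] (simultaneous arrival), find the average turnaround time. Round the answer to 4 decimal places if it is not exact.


Time quantum = 5
Execution trace:
  J1 runs 5 units, time = 5
  J2 runs 3 units, time = 8
  J3 runs 5 units, time = 13
  J4 runs 5 units, time = 18
  J5 runs 4 units, time = 22
  J3 runs 5 units, time = 27
  J4 runs 3 units, time = 30
  J3 runs 5 units, time = 35
Finish times: [5, 8, 35, 30, 22]
Average turnaround = 100/5 = 20.0

20.0


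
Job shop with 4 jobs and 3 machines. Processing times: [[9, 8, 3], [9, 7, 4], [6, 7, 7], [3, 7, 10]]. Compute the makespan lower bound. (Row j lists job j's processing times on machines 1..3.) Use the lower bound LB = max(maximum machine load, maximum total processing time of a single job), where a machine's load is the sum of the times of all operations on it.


Machine loads:
  Machine 1: 9 + 9 + 6 + 3 = 27
  Machine 2: 8 + 7 + 7 + 7 = 29
  Machine 3: 3 + 4 + 7 + 10 = 24
Max machine load = 29
Job totals:
  Job 1: 20
  Job 2: 20
  Job 3: 20
  Job 4: 20
Max job total = 20
Lower bound = max(29, 20) = 29

29


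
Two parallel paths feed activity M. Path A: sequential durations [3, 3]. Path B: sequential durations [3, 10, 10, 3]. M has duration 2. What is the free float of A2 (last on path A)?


ES(A2) = sum of predecessors on chain A = 3
EF(A2) = ES + duration = 3 + 3 = 6
Successor of A2 is M. ES(M) = max(sum(A), sum(B)) = max(6, 26) = 26
Free float = ES(successor) - EF(current) = 26 - 6 = 20

20


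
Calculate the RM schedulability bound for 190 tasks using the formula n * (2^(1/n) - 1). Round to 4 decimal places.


Compute 2^(1/190) = 1.0036548056
Subtract 1: 1.0036548056 - 1 = 0.0036548056
Multiply by n: 190 * 0.0036548056 = 0.6944130640
Round to 4 dp: 0.6944

0.6944


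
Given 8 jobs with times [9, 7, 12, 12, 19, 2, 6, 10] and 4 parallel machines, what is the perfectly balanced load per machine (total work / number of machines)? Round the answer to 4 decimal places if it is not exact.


Total processing time = 9 + 7 + 12 + 12 + 19 + 2 + 6 + 10 = 77
Number of machines = 4
Ideal balanced load = 77 / 4 = 19.25

19.25


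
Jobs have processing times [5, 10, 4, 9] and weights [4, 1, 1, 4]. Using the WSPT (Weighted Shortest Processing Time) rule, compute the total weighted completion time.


Compute p/w ratios and sort ascending (WSPT): [(5, 4), (9, 4), (4, 1), (10, 1)]
Compute weighted completion times:
  Job (p=5,w=4): C=5, w*C=4*5=20
  Job (p=9,w=4): C=14, w*C=4*14=56
  Job (p=4,w=1): C=18, w*C=1*18=18
  Job (p=10,w=1): C=28, w*C=1*28=28
Total weighted completion time = 122

122


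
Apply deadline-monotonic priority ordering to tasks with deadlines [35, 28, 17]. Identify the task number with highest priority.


Sort tasks by relative deadline (ascending):
  Task 3: deadline = 17
  Task 2: deadline = 28
  Task 1: deadline = 35
Priority order (highest first): [3, 2, 1]
Highest priority task = 3

3


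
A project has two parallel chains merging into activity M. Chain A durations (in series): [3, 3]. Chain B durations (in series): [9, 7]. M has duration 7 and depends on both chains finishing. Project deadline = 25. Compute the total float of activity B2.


Forward pass: ES(B2) = sum of predecessors on chain B = 9
EF = ES + duration = 9 + 7 = 16
Backward pass: LF(M) = deadline = 25; LS(M) = 25 - 7 = 18
LF(B2) = LS(M) - sum(successors on chain B) = 18 - 0 = 18
LS = LF - duration = 18 - 7 = 11
Total float = LS - ES = 11 - 9 = 2

2


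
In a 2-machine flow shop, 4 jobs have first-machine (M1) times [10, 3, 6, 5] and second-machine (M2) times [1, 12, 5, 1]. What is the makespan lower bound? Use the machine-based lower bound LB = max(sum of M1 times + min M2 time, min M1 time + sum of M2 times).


LB1 = sum(M1 times) + min(M2 times) = 24 + 1 = 25
LB2 = min(M1 times) + sum(M2 times) = 3 + 19 = 22
Lower bound = max(LB1, LB2) = max(25, 22) = 25

25


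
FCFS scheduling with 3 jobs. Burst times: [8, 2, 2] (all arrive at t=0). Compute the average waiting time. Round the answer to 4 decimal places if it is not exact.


FCFS order (as given): [8, 2, 2]
Waiting times:
  Job 1: wait = 0
  Job 2: wait = 8
  Job 3: wait = 10
Sum of waiting times = 18
Average waiting time = 18/3 = 6.0

6.0


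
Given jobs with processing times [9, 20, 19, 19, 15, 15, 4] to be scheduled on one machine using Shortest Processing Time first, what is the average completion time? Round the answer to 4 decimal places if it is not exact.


Sort jobs by processing time (SPT order): [4, 9, 15, 15, 19, 19, 20]
Compute completion times sequentially:
  Job 1: processing = 4, completes at 4
  Job 2: processing = 9, completes at 13
  Job 3: processing = 15, completes at 28
  Job 4: processing = 15, completes at 43
  Job 5: processing = 19, completes at 62
  Job 6: processing = 19, completes at 81
  Job 7: processing = 20, completes at 101
Sum of completion times = 332
Average completion time = 332/7 = 47.4286

47.4286


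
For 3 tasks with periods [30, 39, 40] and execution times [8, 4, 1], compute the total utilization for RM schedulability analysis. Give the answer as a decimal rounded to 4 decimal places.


Compute individual utilizations (exact fractions):
  Task 1: C/T = 8/30 = 4/15 (approx. 0.2667)
  Task 2: C/T = 4/39 (approx. 0.1026)
  Task 3: C/T = 1/40 (approx. 0.025)
Total utilization U = 4/15 + 4/39 + 1/40 = 41/104
Rounded to 4 decimal places: U = 0.3942
RM (Liu & Layland) bound for 3 tasks = 0.779763; compare with U = 41/104 (approx. 0.394231)
U <= bound, so schedulable by RM sufficient condition.

0.3942


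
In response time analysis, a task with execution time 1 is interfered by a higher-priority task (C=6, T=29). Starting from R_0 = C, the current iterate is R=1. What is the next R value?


R_next = C + ceil(R_prev / T_hp) * C_hp
ceil(1 / 29) = ceil(0.0345) = 1
Interference = 1 * 6 = 6
R_next = 1 + 6 = 7

7


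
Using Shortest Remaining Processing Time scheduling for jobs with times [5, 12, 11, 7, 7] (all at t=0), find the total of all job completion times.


Since all jobs arrive at t=0, SRPT equals SPT ordering.
SPT order: [5, 7, 7, 11, 12]
Completion times:
  Job 1: p=5, C=5
  Job 2: p=7, C=12
  Job 3: p=7, C=19
  Job 4: p=11, C=30
  Job 5: p=12, C=42
Total completion time = 5 + 12 + 19 + 30 + 42 = 108

108


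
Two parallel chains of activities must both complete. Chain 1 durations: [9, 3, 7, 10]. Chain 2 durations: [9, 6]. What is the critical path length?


Path A total = 9 + 3 + 7 + 10 = 29
Path B total = 9 + 6 = 15
Critical path = longest path = max(29, 15) = 29

29


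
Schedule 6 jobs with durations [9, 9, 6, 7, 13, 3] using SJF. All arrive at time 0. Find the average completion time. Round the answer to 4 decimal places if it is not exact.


SJF order (ascending): [3, 6, 7, 9, 9, 13]
Completion times:
  Job 1: burst=3, C=3
  Job 2: burst=6, C=9
  Job 3: burst=7, C=16
  Job 4: burst=9, C=25
  Job 5: burst=9, C=34
  Job 6: burst=13, C=47
Average completion = 134/6 = 22.3333

22.3333


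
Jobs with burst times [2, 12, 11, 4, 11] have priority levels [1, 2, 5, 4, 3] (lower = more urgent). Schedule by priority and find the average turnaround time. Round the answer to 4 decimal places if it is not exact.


Sort by priority (ascending = highest first):
Order: [(1, 2), (2, 12), (3, 11), (4, 4), (5, 11)]
Completion times:
  Priority 1, burst=2, C=2
  Priority 2, burst=12, C=14
  Priority 3, burst=11, C=25
  Priority 4, burst=4, C=29
  Priority 5, burst=11, C=40
Average turnaround = 110/5 = 22.0

22.0


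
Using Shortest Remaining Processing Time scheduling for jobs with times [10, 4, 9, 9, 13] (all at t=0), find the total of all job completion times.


Since all jobs arrive at t=0, SRPT equals SPT ordering.
SPT order: [4, 9, 9, 10, 13]
Completion times:
  Job 1: p=4, C=4
  Job 2: p=9, C=13
  Job 3: p=9, C=22
  Job 4: p=10, C=32
  Job 5: p=13, C=45
Total completion time = 4 + 13 + 22 + 32 + 45 = 116

116
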